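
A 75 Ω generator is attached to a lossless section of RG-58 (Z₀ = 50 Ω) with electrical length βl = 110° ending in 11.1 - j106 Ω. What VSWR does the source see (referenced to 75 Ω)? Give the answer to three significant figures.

tan(βl) = -2.75
Z_in = Z_0·(Z_L + jZ_0·tanβl)/(Z_0 + jZ_L·tanβl) = 4.01 + j49.9 Ω
Γ_s = (Z_in − Z_s)/(Z_in + Z_s) = (-71 + j49.9)/(79 + j49.9), |Γ_s| = 0.929
VSWR = (1 + |Γ_s|)/(1 − |Γ_s|)

VSWR ≈ 27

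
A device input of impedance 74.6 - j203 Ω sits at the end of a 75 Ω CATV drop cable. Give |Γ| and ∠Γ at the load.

Γ ≈ 0.805 ∠ -36.5°

Γ = (Z_L − Z_0)/(Z_L + Z_0) = (-0.4 − j203)/(149.6 − j203)
|Γ| = 203/252 = 0.805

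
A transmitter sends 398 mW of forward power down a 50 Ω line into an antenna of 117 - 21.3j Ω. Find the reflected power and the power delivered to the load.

P_reflected ≈ 69.4 mW; P_delivered ≈ 329 mW

|Γ| = |(67 − j21.3)/(167 − j21.3)| = 0.418
|Γ|² = 0.174
P_refl = |Γ|²·P_inc = 69.4 mW, P_del = (1 − |Γ|²)·P_inc = 329 mW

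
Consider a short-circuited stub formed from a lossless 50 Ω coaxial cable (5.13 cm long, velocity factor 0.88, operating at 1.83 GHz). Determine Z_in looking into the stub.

Z_in ≈ −j64 Ω

λ = v/f = 0.88·c / 1.83 GHz = 0.144 m
βl = 2π·l/λ = 2π × 0.356 = 128°
tan(βl) = -1.28
For a short-circuited stub, Z_in = jZ_0·tan(βl)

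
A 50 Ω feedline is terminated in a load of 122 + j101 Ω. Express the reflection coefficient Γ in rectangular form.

Γ ≈ 0.568 + j0.254

Γ = (Z_L − Z_0)/(Z_L + Z_0) = (72 + j101)/(172 + j101)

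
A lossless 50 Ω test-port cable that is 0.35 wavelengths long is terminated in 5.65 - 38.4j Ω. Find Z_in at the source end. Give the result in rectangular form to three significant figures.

Z_in ≈ 596 + j255 Ω

βl = 2π × 0.35 = 126°
tan(βl) = tan(126°) = -1.38
Z_in = Z_0·(Z_L + jZ_0·tanβl)/(Z_0 + jZ_L·tanβl)
     = 50·(5.65 − j107)/(-2.85 − j7.78)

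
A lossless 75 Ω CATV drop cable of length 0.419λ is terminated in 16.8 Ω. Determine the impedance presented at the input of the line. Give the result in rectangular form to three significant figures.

Z_in ≈ 21.7 − j39.1 Ω

βl = 2π × 0.419 = 151°
tan(βl) = tan(151°) = -0.558
Z_in = Z_0·(Z_L + jZ_0·tanβl)/(Z_0 + jZ_L·tanβl)
     = 75·(16.8 − j41.8)/(75 − j9.37)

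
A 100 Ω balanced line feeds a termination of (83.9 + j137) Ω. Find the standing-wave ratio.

Γ = (Z_L − Z_0)/(Z_L + Z_0) = (-16.1 + j137)/(183.9 + j137)
|Γ| = 138/229 = 0.602
VSWR = (1 + |Γ|)/(1 − |Γ|) = 1.6/0.398

VSWR ≈ 4.02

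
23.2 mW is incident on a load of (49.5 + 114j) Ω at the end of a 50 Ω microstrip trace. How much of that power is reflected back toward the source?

|Γ| = |(-0.5 + j114)/(99.5 + j114)| = 0.753
|Γ|² = 0.568
P_refl = |Γ|²·P_inc = 13.2 mW, P_del = (1 − |Γ|²)·P_inc = 10 mW

P_reflected ≈ 13.2 mW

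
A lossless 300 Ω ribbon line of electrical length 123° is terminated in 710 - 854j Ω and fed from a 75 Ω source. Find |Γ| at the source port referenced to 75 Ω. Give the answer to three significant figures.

|Γ| ≈ 0.859

tan(βl) = -1.54
Z_in = Z_0·(Z_L + jZ_0·tanβl)/(Z_0 + jZ_L·tanβl) = 96.8 + j285 Ω
Γ_s = (Z_in − Z_s)/(Z_in + Z_s) = (21.8 + j285)/(172 + j285), |Γ_s| = 0.859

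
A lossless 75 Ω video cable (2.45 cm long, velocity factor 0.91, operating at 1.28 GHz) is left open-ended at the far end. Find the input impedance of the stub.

λ = v/f = 0.91·c / 1.28 GHz = 0.213 m
βl = 2π·l/λ = 2π × 0.115 = 41.4°
tan(βl) = 0.88
For an open-ended stub, Z_in = −jZ_0·cot(βl) = −jZ_0/tan(βl)

Z_in ≈ −j85.2 Ω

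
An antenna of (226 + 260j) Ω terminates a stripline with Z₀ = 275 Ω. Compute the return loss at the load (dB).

RL ≈ 6.58 dB

Γ = (-49 + j260)/(501 + j260), |Γ| = 0.469
RL = −20·log₁₀|Γ| = −20·log₁₀(0.469)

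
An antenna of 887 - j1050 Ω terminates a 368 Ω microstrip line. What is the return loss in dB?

RL ≈ 2.9 dB

Γ = (519 − j1050)/(1255 − j1050), |Γ| = 0.716
RL = −20·log₁₀|Γ| = −20·log₁₀(0.716)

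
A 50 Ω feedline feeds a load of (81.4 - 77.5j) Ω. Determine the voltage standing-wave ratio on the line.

VSWR ≈ 3.43

Γ = (Z_L − Z_0)/(Z_L + Z_0) = (31.4 − j77.5)/(131.4 − j77.5)
|Γ| = 83.6/153 = 0.548
VSWR = (1 + |Γ|)/(1 − |Γ|) = 1.55/0.452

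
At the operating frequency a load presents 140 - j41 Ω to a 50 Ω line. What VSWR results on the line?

VSWR ≈ 3.07

Γ = (Z_L − Z_0)/(Z_L + Z_0) = (90 − j41)/(190 − j41)
|Γ| = 98.9/194 = 0.509
VSWR = (1 + |Γ|)/(1 − |Γ|) = 1.51/0.491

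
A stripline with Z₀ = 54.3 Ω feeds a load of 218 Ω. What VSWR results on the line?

Γ = (218 − 54.3)/(218 + 54.3) = 0.601
VSWR = (1 + 0.601)/(1 − 0.601)

VSWR ≈ 4.01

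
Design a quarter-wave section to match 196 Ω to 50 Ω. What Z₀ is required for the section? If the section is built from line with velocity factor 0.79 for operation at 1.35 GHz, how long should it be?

Z_qwt = √(Z_0·R_L) = √(50 × 196) = √9800
λ = 0.79·c/f = 0.176 m, so l = λ/4 = 0.0439 m

Z_qwt ≈ 99 Ω; length ≈ 4.39 cm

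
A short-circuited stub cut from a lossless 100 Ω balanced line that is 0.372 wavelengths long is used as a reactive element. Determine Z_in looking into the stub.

βl = 2π × 0.372 = 134°
tan(βl) = -1.04
For a short-circuited stub, Z_in = jZ_0·tan(βl)

Z_in ≈ −j104 Ω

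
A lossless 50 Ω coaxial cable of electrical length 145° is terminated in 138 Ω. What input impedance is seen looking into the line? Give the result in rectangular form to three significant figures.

tan(βl) = tan(145°) = -0.7
Z_in = Z_0·(Z_L + jZ_0·tanβl)/(Z_0 + jZ_L·tanβl)
     = 50·(138 − j35)/(50 − j96.6)

Z_in ≈ 43.4 + j48.9 Ω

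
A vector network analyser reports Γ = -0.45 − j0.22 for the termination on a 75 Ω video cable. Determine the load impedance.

Z_L = Z_0·(1 + Γ)/(1 − Γ) = 75·(0.55 − j0.22)/(1.45 + j0.22)

Z_L ≈ 26.1 − j15.3 Ω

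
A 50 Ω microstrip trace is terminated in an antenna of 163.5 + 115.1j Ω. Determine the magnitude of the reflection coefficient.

|Γ| ≈ 0.666

Γ = (Z_L − Z_0)/(Z_L + Z_0) = (113.5 + j115.1)/(213.5 + j115.1)
|Γ| = 162/243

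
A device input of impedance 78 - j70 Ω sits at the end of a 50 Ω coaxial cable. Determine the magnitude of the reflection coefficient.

|Γ| ≈ 0.517

Γ = (Z_L − Z_0)/(Z_L + Z_0) = (28 − j70)/(128 − j70)
|Γ| = 75.4/146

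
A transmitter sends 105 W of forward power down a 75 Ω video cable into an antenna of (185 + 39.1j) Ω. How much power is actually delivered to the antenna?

P_delivered ≈ 84.3 W

|Γ| = |(110 + j39.1)/(260 + j39.1)| = 0.444
|Γ|² = 0.197
P_refl = |Γ|²·P_inc = 20.7 W, P_del = (1 − |Γ|²)·P_inc = 84.3 W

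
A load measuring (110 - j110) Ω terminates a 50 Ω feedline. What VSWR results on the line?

VSWR ≈ 4.64

Γ = (Z_L − Z_0)/(Z_L + Z_0) = (60 − j110)/(160 − j110)
|Γ| = 125/194 = 0.645
VSWR = (1 + |Γ|)/(1 − |Γ|) = 1.65/0.355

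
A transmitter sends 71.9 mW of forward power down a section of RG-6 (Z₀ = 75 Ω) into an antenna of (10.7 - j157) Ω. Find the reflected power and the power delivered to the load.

|Γ| = |(-64.3 − j157)/(85.7 − j157)| = 0.949
|Γ|² = 0.9
P_refl = |Γ|²·P_inc = 64.7 mW, P_del = (1 − |Γ|²)·P_inc = 7.21 mW

P_reflected ≈ 64.7 mW; P_delivered ≈ 7.21 mW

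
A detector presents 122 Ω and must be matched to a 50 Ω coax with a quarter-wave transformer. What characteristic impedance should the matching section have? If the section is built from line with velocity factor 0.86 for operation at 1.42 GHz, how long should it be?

Z_qwt ≈ 78.1 Ω; length ≈ 4.54 cm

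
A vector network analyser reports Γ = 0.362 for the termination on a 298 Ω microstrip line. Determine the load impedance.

Z_L ≈ 636 Ω

Z_L = Z_0·(1 + Γ)/(1 − Γ) = 298·(1.36)/(0.638)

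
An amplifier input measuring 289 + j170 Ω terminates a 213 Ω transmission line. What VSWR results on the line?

VSWR ≈ 2.08

Γ = (Z_L − Z_0)/(Z_L + Z_0) = (76 + j170)/(502 + j170)
|Γ| = 186/530 = 0.351
VSWR = (1 + |Γ|)/(1 − |Γ|) = 1.35/0.649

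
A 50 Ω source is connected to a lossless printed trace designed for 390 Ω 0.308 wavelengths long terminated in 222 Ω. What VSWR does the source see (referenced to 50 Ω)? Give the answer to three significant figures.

βl = 2π × 0.308 = 111°
tan(βl) = -2.62
Z_in = Z_0·(Z_L + jZ_0·tanβl)/(Z_0 + jZ_L·tanβl) = 542 − j214 Ω
Γ_s = (Z_in − Z_s)/(Z_in + Z_s) = (492 − j214)/(592 − j214), |Γ_s| = 0.852
VSWR = (1 + |Γ_s|)/(1 − |Γ_s|)

VSWR ≈ 12.5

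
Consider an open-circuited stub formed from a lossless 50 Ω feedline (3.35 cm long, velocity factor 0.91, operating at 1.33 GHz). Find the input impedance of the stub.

Z_in ≈ −j30.3 Ω

λ = v/f = 0.91·c / 1.33 GHz = 0.205 m
βl = 2π·l/λ = 2π × 0.163 = 58.8°
tan(βl) = 1.65
For an open-circuited stub, Z_in = −jZ_0·cot(βl) = −jZ_0/tan(βl)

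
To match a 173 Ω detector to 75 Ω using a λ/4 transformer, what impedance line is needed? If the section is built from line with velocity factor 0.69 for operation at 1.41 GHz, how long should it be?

Z_qwt ≈ 114 Ω; length ≈ 3.67 cm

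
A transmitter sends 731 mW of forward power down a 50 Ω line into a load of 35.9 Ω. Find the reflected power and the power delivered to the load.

P_reflected ≈ 19.7 mW; P_delivered ≈ 711 mW

Γ = (35.9 − 50)/(35.9 + 50) = -0.164
|Γ|² = 0.0269
P_refl = |Γ|²·P_inc = 19.7 mW, P_del = (1 − |Γ|²)·P_inc = 711 mW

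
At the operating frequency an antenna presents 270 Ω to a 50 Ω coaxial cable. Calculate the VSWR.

Γ = (270 − 50)/(270 + 50) = 0.688
VSWR = (1 + 0.688)/(1 − 0.688)

VSWR ≈ 5.4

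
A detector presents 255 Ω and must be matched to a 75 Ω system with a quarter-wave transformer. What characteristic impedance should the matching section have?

Z_qwt = √(Z_0·R_L) = √(75 × 255) = √19120

Z_qwt ≈ 138 Ω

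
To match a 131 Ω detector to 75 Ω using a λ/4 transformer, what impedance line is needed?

Z_qwt = √(Z_0·R_L) = √(75 × 131) = √9825

Z_qwt ≈ 99.1 Ω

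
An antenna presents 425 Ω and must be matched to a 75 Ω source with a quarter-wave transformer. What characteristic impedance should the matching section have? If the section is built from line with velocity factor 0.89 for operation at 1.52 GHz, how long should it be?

Z_qwt ≈ 179 Ω; length ≈ 4.39 cm

Z_qwt = √(Z_0·R_L) = √(75 × 425) = √31880
λ = 0.89·c/f = 0.176 m, so l = λ/4 = 0.0439 m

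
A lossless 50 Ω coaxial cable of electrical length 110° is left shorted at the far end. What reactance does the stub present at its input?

tan(βl) = -2.75
For a shorted stub, Z_in = jZ_0·tan(βl)

X_in ≈ -137 Ω (capacitive)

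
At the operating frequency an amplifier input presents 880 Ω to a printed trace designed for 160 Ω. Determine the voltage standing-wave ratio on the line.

VSWR ≈ 5.5

For a purely resistive load, VSWR = R_L/Z_0 or Z_0/R_L (whichever > 1) = 880/160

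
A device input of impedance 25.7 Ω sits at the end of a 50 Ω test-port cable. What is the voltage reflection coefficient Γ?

Γ = (Z_L − Z_0)/(Z_L + Z_0) = (25.7 − 50)/(25.7 + 50) = -24.3/75.7

Γ = -0.321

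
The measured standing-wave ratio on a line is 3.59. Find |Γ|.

|Γ| ≈ 0.564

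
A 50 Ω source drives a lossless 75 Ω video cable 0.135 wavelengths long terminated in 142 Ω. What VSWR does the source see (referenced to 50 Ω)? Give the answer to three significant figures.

VSWR ≈ 2.07

βl = 2π × 0.135 = 48.6°
tan(βl) = 1.13
Z_in = Z_0·(Z_L + jZ_0·tanβl)/(Z_0 + jZ_L·tanβl) = 57.9 − j39.2 Ω
Γ_s = (Z_in − Z_s)/(Z_in + Z_s) = (7.86 − j39.2)/(108 − j39.2), |Γ_s| = 0.348
VSWR = (1 + |Γ_s|)/(1 − |Γ_s|)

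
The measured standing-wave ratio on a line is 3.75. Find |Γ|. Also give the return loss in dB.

|Γ| = (S − 1)/(S + 1) = (3.75 − 1)/(3.75 + 1) = 2.75/4.75
RL = −20·log₁₀|Γ| = −20·log₁₀(0.579)

|Γ| ≈ 0.579; return loss ≈ 4.75 dB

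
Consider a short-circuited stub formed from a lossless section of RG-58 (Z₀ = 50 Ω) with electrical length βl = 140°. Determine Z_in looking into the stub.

Z_in ≈ −j42 Ω

tan(βl) = -0.839
For a short-circuited stub, Z_in = jZ_0·tan(βl)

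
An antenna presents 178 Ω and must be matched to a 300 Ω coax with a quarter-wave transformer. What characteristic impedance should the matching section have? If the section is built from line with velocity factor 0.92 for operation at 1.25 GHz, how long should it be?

Z_qwt = √(Z_0·R_L) = √(300 × 178) = √53400
λ = 0.92·c/f = 0.221 m, so l = λ/4 = 0.0552 m

Z_qwt ≈ 231 Ω; length ≈ 5.52 cm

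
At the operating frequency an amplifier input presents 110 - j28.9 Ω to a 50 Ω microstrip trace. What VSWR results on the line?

VSWR ≈ 2.39

Γ = (Z_L − Z_0)/(Z_L + Z_0) = (60 − j28.9)/(160 − j28.9)
|Γ| = 66.6/163 = 0.41
VSWR = (1 + |Γ|)/(1 − |Γ|) = 1.41/0.59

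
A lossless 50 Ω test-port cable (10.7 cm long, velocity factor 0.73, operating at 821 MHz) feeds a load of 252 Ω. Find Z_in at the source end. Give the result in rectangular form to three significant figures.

Z_in ≈ 27.2 + j62.3 Ω

λ = v/f = 0.73·c / 821 MHz = 0.267 m
βl = 2π·l/λ = 2π × 0.401 = 144°
tan(βl) = tan(144°) = -0.716
Z_in = Z_0·(Z_L + jZ_0·tanβl)/(Z_0 + jZ_L·tanβl)
     = 50·(252 − j35.8)/(50 − j180)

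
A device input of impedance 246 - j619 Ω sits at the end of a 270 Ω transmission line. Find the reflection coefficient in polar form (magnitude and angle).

Γ = (Z_L − Z_0)/(Z_L + Z_0) = (-24 − j619)/(516 − j619)
|Γ| = 619/806 = 0.769

Γ ≈ 0.769 ∠ -42°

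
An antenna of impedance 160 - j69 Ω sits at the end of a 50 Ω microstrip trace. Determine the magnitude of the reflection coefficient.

Γ = (Z_L − Z_0)/(Z_L + Z_0) = (110 − j69)/(210 − j69)
|Γ| = 130/221

|Γ| ≈ 0.587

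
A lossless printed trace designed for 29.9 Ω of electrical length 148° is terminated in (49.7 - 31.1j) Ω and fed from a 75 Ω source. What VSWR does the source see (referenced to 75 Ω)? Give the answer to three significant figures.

VSWR ≈ 1.65

tan(βl) = -0.625
Z_in = Z_0·(Z_L + jZ_0·tanβl)/(Z_0 + jZ_L·tanβl) = 57.5 + j28.5 Ω
Γ_s = (Z_in − Z_s)/(Z_in + Z_s) = (-17.5 + j28.5)/(133 + j28.5), |Γ_s| = 0.246
VSWR = (1 + |Γ_s|)/(1 − |Γ_s|)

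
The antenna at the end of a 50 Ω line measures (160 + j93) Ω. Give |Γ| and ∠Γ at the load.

Γ ≈ 0.627 ∠ 16.3°

Γ = (Z_L − Z_0)/(Z_L + Z_0) = (110 + j93)/(210 + j93)
|Γ| = 144/230 = 0.627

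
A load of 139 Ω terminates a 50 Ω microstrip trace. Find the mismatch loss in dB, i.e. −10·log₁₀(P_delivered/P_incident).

mismatch loss ≈ 1.09 dB

Γ = (139 − 50)/(139 + 50) = 0.471
|Γ|² = 0.222, so P_del/P_inc = 1 − |Γ|² = 0.778
ML = −10·log₁₀(1 − |Γ|²)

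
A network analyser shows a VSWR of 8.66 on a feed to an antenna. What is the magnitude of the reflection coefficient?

|Γ| ≈ 0.793

|Γ| = (S − 1)/(S + 1) = (8.66 − 1)/(8.66 + 1) = 7.66/9.66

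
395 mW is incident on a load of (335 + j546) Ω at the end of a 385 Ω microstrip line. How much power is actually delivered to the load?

|Γ| = |(-50 + j546)/(720 + j546)| = 0.607
|Γ|² = 0.368
P_refl = |Γ|²·P_inc = 145 mW, P_del = (1 − |Γ|²)·P_inc = 250 mW

P_delivered ≈ 250 mW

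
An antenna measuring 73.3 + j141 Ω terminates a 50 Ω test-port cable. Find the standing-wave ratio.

Γ = (Z_L − Z_0)/(Z_L + Z_0) = (23.3 + j141)/(123.3 + j141)
|Γ| = 143/187 = 0.763
VSWR = (1 + |Γ|)/(1 − |Γ|) = 1.76/0.237

VSWR ≈ 7.44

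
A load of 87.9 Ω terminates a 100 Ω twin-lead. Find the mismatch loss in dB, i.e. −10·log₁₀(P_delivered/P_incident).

mismatch loss ≈ 0.018 dB

Γ = (87.9 − 100)/(87.9 + 100) = -0.0644
|Γ|² = 0.00415, so P_del/P_inc = 1 − |Γ|² = 0.996
ML = −10·log₁₀(1 − |Γ|²)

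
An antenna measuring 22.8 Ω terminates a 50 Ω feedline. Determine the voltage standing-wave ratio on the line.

VSWR ≈ 2.19

Γ = (22.8 − 50)/(22.8 + 50) = -0.374
VSWR = (1 + 0.374)/(1 − 0.374)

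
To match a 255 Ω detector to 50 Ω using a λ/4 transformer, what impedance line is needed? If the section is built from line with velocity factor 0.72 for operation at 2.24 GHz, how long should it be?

Z_qwt = √(Z_0·R_L) = √(50 × 255) = √12750
λ = 0.72·c/f = 0.0964 m, so l = λ/4 = 0.0241 m

Z_qwt ≈ 113 Ω; length ≈ 2.41 cm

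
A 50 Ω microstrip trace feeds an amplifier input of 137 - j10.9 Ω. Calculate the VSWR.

VSWR ≈ 2.76

Γ = (Z_L − Z_0)/(Z_L + Z_0) = (87 − j10.9)/(187 − j10.9)
|Γ| = 87.7/187 = 0.468
VSWR = (1 + |Γ|)/(1 − |Γ|) = 1.47/0.532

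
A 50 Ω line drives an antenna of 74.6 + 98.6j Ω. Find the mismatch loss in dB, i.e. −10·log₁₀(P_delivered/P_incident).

mismatch loss ≈ 2.28 dB

Γ = (24.6 + j98.6)/(124.6 + j98.6), |Γ| = 0.64
|Γ|² = 0.409, so P_del/P_inc = 1 − |Γ|² = 0.591
ML = −10·log₁₀(1 − |Γ|²)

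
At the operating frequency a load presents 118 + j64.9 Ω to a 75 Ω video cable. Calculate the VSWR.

Γ = (Z_L − Z_0)/(Z_L + Z_0) = (43 + j64.9)/(193 + j64.9)
|Γ| = 77.9/204 = 0.382
VSWR = (1 + |Γ|)/(1 − |Γ|) = 1.38/0.618

VSWR ≈ 2.24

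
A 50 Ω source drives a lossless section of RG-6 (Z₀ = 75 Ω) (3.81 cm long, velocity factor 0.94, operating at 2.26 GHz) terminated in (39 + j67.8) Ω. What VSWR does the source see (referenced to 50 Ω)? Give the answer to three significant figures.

VSWR ≈ 3.04

λ = v/f = 0.94·c / 2.26 GHz = 0.125 m
βl = 2π·l/λ = 2π × 0.305 = 110°
tan(βl) = -2.76
Z_in = Z_0·(Z_L + jZ_0·tanβl)/(Z_0 + jZ_L·tanβl) = 23.5 − j30.2 Ω
Γ_s = (Z_in − Z_s)/(Z_in + Z_s) = (-26.5 − j30.2)/(73.5 − j30.2), |Γ_s| = 0.505
VSWR = (1 + |Γ_s|)/(1 − |Γ_s|)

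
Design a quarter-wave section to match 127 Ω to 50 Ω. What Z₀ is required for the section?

Z_qwt ≈ 79.7 Ω

Z_qwt = √(Z_0·R_L) = √(50 × 127) = √6350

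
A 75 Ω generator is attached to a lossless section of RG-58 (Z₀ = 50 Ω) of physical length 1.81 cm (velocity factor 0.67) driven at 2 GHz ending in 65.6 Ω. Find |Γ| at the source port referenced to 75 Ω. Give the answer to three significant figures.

|Γ| ≈ 0.299

λ = v/f = 0.67·c / 2 GHz = 0.101 m
βl = 2π·l/λ = 2π × 0.18 = 64.8°
tan(βl) = 2.13
Z_in = Z_0·(Z_L + jZ_0·tanβl)/(Z_0 + jZ_L·tanβl) = 41.2 − j8.72 Ω
Γ_s = (Z_in − Z_s)/(Z_in + Z_s) = (-33.8 − j8.72)/(116 − j8.72), |Γ_s| = 0.299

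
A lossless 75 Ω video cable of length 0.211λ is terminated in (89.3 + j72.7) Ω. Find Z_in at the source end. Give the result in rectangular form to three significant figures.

βl = 2π × 0.211 = 76°
tan(βl) = tan(76°) = 4
Z_in = Z_0·(Z_L + jZ_0·tanβl)/(Z_0 + jZ_L·tanβl)
     = 75·(89.3 + j373)/(-216 + j357)

Z_in ≈ 49 − j48.4 Ω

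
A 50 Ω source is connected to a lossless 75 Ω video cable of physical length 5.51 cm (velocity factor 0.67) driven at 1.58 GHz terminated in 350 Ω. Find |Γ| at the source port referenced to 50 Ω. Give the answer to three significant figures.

λ = v/f = 0.67·c / 1.58 GHz = 0.127 m
βl = 2π·l/λ = 2π × 0.433 = 156°
tan(βl) = -0.447
Z_in = Z_0·(Z_L + jZ_0·tanβl)/(Z_0 + jZ_L·tanβl) = 78.5 + j130 Ω
Γ_s = (Z_in − Z_s)/(Z_in + Z_s) = (28.5 + j130)/(129 + j130), |Γ_s| = 0.729

|Γ| ≈ 0.729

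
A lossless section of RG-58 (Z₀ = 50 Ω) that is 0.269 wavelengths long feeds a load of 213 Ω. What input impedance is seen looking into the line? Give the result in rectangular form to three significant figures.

βl = 2π × 0.269 = 96.8°
tan(βl) = tan(96.8°) = -8.34
Z_in = Z_0·(Z_L + jZ_0·tanβl)/(Z_0 + jZ_L·tanβl)
     = 50·(213 − j417)/(50 − j1780)

Z_in ≈ 11.9 + j5.66 Ω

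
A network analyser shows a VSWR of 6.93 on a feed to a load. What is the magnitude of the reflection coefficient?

|Γ| ≈ 0.748

|Γ| = (S − 1)/(S + 1) = (6.93 − 1)/(6.93 + 1) = 5.93/7.93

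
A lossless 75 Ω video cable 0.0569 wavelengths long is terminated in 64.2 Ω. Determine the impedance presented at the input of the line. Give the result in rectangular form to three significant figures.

βl = 2π × 0.0569 = 20.5°
tan(βl) = tan(20.5°) = 0.374
Z_in = Z_0·(Z_L + jZ_0·tanβl)/(Z_0 + jZ_L·tanβl)
     = 75·(64.2 + j28)/(75 + j24)

Z_in ≈ 66.4 + j6.79 Ω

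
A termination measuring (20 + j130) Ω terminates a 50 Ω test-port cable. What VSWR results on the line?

VSWR ≈ 19.7

Γ = (Z_L − Z_0)/(Z_L + Z_0) = (-30 + j130)/(70 + j130)
|Γ| = 133/148 = 0.904
VSWR = (1 + |Γ|)/(1 − |Γ|) = 1.9/0.0964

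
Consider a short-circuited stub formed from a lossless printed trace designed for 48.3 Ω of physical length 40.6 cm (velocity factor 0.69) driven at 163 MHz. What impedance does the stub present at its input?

Z_in ≈ −j103 Ω

λ = v/f = 0.69·c / 163 MHz = 1.27 m
βl = 2π·l/λ = 2π × 0.32 = 115°
tan(βl) = -2.14
For a short-circuited stub, Z_in = jZ_0·tan(βl)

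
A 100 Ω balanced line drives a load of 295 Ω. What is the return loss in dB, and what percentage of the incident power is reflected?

RL ≈ 6.13 dB; 24.4% of incident power reflected

Γ = (295 − 100)/(295 + 100) = 0.494
RL = −20·log₁₀(0.494) = 6.13 dB
P_refl/P_inc = |Γ|² = 0.244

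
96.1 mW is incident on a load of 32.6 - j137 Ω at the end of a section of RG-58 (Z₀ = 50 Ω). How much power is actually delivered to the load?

P_delivered ≈ 24.5 mW

|Γ| = |(-17.4 − j137)/(82.6 − j137)| = 0.863
|Γ|² = 0.745
P_refl = |Γ|²·P_inc = 71.6 mW, P_del = (1 − |Γ|²)·P_inc = 24.5 mW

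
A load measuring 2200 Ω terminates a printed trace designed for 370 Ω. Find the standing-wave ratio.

VSWR ≈ 5.95

For a purely resistive load, VSWR = R_L/Z_0 or Z_0/R_L (whichever > 1) = 2200/370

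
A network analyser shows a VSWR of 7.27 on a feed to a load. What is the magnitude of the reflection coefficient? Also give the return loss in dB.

|Γ| = (S − 1)/(S + 1) = (7.27 − 1)/(7.27 + 1) = 6.27/8.27
RL = −20·log₁₀|Γ| = −20·log₁₀(0.758)

|Γ| ≈ 0.758; return loss ≈ 2.4 dB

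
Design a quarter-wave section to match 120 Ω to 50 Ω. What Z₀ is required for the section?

Z_qwt ≈ 77.5 Ω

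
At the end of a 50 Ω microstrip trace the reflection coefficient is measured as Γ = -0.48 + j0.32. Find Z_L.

Z_L ≈ 14.5 + j14 Ω

Z_L = Z_0·(1 + Γ)/(1 − Γ) = 50·(0.52 + j0.32)/(1.48 − j0.32)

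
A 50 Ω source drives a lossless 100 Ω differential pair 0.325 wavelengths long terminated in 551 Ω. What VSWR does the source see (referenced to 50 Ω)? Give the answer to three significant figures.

βl = 2π × 0.325 = 117°
tan(βl) = -1.96
Z_in = Z_0·(Z_L + jZ_0·tanβl)/(Z_0 + jZ_L·tanβl) = 22.7 + j48.9 Ω
Γ_s = (Z_in − Z_s)/(Z_in + Z_s) = (-27.3 + j48.9)/(72.7 + j48.9), |Γ_s| = 0.639
VSWR = (1 + |Γ_s|)/(1 − |Γ_s|)

VSWR ≈ 4.55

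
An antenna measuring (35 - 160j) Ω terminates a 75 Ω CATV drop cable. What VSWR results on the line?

VSWR ≈ 12.3

Γ = (Z_L − Z_0)/(Z_L + Z_0) = (-40 − j160)/(110 − j160)
|Γ| = 165/194 = 0.849
VSWR = (1 + |Γ|)/(1 − |Γ|) = 1.85/0.151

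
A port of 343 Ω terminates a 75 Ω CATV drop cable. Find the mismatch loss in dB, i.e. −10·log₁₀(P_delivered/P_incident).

Γ = (343 − 75)/(343 + 75) = 0.641
|Γ|² = 0.411, so P_del/P_inc = 1 − |Γ|² = 0.589
ML = −10·log₁₀(1 − |Γ|²)

mismatch loss ≈ 2.3 dB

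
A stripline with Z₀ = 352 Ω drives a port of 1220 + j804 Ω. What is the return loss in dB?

RL ≈ 3.48 dB

Γ = (868 + j804)/(1572 + j804), |Γ| = 0.67
RL = −20·log₁₀|Γ| = −20·log₁₀(0.67)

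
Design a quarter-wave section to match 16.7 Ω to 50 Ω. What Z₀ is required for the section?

Z_qwt = √(Z_0·R_L) = √(50 × 16.7) = √835

Z_qwt ≈ 28.9 Ω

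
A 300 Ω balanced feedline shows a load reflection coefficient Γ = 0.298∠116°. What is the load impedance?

Z_L ≈ 202 + j119 Ω

Z_L = Z_0·(1 + Γ)/(1 − Γ) = 300·(0.869 + j0.268)/(1.13 − j0.268)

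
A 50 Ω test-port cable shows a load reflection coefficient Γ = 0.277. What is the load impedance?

Z_L = Z_0·(1 + Γ)/(1 − Γ) = 50·(1.28)/(0.723)

Z_L ≈ 88.3 Ω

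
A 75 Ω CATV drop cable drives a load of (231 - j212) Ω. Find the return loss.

Γ = (156 − j212)/(306 − j212), |Γ| = 0.707
RL = −20·log₁₀|Γ| = −20·log₁₀(0.707)

RL ≈ 3.01 dB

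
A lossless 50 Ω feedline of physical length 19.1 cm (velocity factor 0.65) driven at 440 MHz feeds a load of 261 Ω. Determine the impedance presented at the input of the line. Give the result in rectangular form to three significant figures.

λ = v/f = 0.65·c / 440 MHz = 0.443 m
βl = 2π·l/λ = 2π × 0.431 = 155°
tan(βl) = tan(155°) = -0.463
Z_in = Z_0·(Z_L + jZ_0·tanβl)/(Z_0 + jZ_L·tanβl)
     = 50·(261 − j23.2)/(50 − j121)

Z_in ≈ 46.3 + j88.8 Ω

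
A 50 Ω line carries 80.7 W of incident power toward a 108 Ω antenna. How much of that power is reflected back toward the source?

Γ = (108 − 50)/(108 + 50) = 0.367
|Γ|² = 0.135
P_refl = |Γ|²·P_inc = 10.9 W, P_del = (1 − |Γ|²)·P_inc = 69.8 W

P_reflected ≈ 10.9 W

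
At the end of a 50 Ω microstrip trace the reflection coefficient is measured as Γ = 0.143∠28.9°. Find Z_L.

Z_L = Z_0·(1 + Γ)/(1 − Γ) = 50·(1.13 + j0.0691)/(0.875 − j0.0691)

Z_L ≈ 63.6 + j8.97 Ω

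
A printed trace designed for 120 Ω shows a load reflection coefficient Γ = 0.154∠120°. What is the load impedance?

Z_L ≈ 99.5 + j27.2 Ω

Z_L = Z_0·(1 + Γ)/(1 − Γ) = 120·(0.923 + j0.133)/(1.08 − j0.133)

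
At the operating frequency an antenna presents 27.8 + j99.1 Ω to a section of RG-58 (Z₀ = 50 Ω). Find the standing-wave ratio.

VSWR ≈ 9.31

Γ = (Z_L − Z_0)/(Z_L + Z_0) = (-22.2 + j99.1)/(77.8 + j99.1)
|Γ| = 102/126 = 0.806
VSWR = (1 + |Γ|)/(1 − |Γ|) = 1.81/0.194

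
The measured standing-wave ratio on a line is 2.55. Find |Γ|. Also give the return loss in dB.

|Γ| ≈ 0.437; return loss ≈ 7.2 dB

|Γ| = (S − 1)/(S + 1) = (2.55 − 1)/(2.55 + 1) = 1.55/3.55
RL = −20·log₁₀|Γ| = −20·log₁₀(0.437)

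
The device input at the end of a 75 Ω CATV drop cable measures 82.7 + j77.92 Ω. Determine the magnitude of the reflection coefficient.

Γ = (Z_L − Z_0)/(Z_L + Z_0) = (7.7 + j77.92)/(157.7 + j77.92)
|Γ| = 78.3/176

|Γ| ≈ 0.445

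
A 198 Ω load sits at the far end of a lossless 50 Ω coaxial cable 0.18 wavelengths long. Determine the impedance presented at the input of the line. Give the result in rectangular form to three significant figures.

βl = 2π × 0.18 = 64.8°
tan(βl) = tan(64.8°) = 2.13
Z_in = Z_0·(Z_L + jZ_0·tanβl)/(Z_0 + jZ_L·tanβl)
     = 50·(198 + j106)/(50 + j421)

Z_in ≈ 15.2 − j21.7 Ω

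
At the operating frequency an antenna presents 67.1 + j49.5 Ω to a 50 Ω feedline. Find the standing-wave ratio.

VSWR ≈ 2.4

Γ = (Z_L − Z_0)/(Z_L + Z_0) = (17.1 + j49.5)/(117.1 + j49.5)
|Γ| = 52.4/127 = 0.412
VSWR = (1 + |Γ|)/(1 − |Γ|) = 1.41/0.588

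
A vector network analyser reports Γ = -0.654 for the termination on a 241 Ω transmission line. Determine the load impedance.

Z_L = Z_0·(1 + Γ)/(1 − Γ) = 241·(0.346)/(1.65)

Z_L ≈ 50.4 Ω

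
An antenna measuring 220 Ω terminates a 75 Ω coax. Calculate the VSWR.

Γ = (220 − 75)/(220 + 75) = 0.492
VSWR = (1 + 0.492)/(1 − 0.492)

VSWR ≈ 2.93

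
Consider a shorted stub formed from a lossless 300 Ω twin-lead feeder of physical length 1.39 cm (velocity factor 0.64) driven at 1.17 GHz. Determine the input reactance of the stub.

λ = v/f = 0.64·c / 1.17 GHz = 0.164 m
βl = 2π·l/λ = 2π × 0.0847 = 30.5°
tan(βl) = 0.589
For a shorted stub, Z_in = jZ_0·tan(βl)

X_in ≈ 177 Ω (inductive)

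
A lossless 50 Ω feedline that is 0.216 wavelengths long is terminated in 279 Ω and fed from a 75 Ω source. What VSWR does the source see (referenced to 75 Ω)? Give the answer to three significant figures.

VSWR ≈ 8.16

βl = 2π × 0.216 = 77.8°
tan(βl) = 4.61
Z_in = Z_0·(Z_L + jZ_0·tanβl)/(Z_0 + jZ_L·tanβl) = 9.37 − j10.5 Ω
Γ_s = (Z_in − Z_s)/(Z_in + Z_s) = (-65.6 − j10.5)/(84.4 − j10.5), |Γ_s| = 0.782
VSWR = (1 + |Γ_s|)/(1 − |Γ_s|)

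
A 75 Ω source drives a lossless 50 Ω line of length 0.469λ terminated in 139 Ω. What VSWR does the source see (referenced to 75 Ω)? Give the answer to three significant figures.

βl = 2π × 0.469 = 169°
tan(βl) = -0.197
Z_in = Z_0·(Z_L + jZ_0·tanβl)/(Z_0 + jZ_L·tanβl) = 111 + j51 Ω
Γ_s = (Z_in − Z_s)/(Z_in + Z_s) = (36 + j51)/(186 + j51), |Γ_s| = 0.324
VSWR = (1 + |Γ_s|)/(1 − |Γ_s|)

VSWR ≈ 1.96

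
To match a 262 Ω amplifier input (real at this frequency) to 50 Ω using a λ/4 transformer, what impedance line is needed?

Z_qwt ≈ 114 Ω

Z_qwt = √(Z_0·R_L) = √(50 × 262) = √13100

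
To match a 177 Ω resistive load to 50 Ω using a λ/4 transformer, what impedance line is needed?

Z_qwt ≈ 94.1 Ω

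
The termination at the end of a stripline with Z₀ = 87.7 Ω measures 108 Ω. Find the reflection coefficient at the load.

Γ = (Z_L − Z_0)/(Z_L + Z_0) = (108 − 87.7)/(108 + 87.7) = 20.3/195.7

Γ = 0.104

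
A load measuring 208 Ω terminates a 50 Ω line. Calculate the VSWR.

VSWR ≈ 4.16

Γ = (208 − 50)/(208 + 50) = 0.612
VSWR = (1 + 0.612)/(1 − 0.612)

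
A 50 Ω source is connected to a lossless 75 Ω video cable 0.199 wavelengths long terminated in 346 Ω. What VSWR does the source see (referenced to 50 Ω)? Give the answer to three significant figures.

VSWR ≈ 3.48

βl = 2π × 0.199 = 71.6°
tan(βl) = 3.01
Z_in = Z_0·(Z_L + jZ_0·tanβl)/(Z_0 + jZ_L·tanβl) = 18 − j23.6 Ω
Γ_s = (Z_in − Z_s)/(Z_in + Z_s) = (-32 − j23.6)/(68 − j23.6), |Γ_s| = 0.553
VSWR = (1 + |Γ_s|)/(1 − |Γ_s|)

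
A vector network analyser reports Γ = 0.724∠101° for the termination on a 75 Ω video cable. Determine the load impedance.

Z_L = Z_0·(1 + Γ)/(1 − Γ) = 75·(0.862 + j0.711)/(1.14 − j0.711)

Z_L ≈ 19.8 + j59.2 Ω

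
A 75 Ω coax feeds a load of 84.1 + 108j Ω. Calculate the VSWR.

VSWR ≈ 3.58

Γ = (Z_L − Z_0)/(Z_L + Z_0) = (9.1 + j108)/(159.1 + j108)
|Γ| = 108/192 = 0.564
VSWR = (1 + |Γ|)/(1 − |Γ|) = 1.56/0.436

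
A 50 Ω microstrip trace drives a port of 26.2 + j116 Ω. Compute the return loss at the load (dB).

RL ≈ 1.38 dB

Γ = (-23.8 + j116)/(76.2 + j116), |Γ| = 0.853
RL = −20·log₁₀|Γ| = −20·log₁₀(0.853)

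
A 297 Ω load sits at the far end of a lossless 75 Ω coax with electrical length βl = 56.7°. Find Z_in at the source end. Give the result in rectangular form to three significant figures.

Z_in ≈ 26.4 − j44.9 Ω

tan(βl) = tan(56.7°) = 1.52
Z_in = Z_0·(Z_L + jZ_0·tanβl)/(Z_0 + jZ_L·tanβl)
     = 75·(297 + j114)/(75 + j452)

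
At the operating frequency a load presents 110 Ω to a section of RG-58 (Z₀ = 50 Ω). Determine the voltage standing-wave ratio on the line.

For a purely resistive load, VSWR = R_L/Z_0 or Z_0/R_L (whichever > 1) = 110/50

VSWR ≈ 2.2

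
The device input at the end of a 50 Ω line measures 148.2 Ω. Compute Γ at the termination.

Γ = (Z_L − Z_0)/(Z_L + Z_0) = (148.2 − 50)/(148.2 + 50) = 98.2/198.2

Γ = 0.495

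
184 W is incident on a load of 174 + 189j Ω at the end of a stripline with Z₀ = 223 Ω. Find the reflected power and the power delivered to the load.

|Γ| = |(-49 + j189)/(397 + j189)| = 0.444
|Γ|² = 0.197
P_refl = |Γ|²·P_inc = 36.3 W, P_del = (1 − |Γ|²)·P_inc = 148 W

P_reflected ≈ 36.3 W; P_delivered ≈ 148 W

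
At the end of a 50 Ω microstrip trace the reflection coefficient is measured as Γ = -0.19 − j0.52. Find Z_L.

Z_L = Z_0·(1 + Γ)/(1 − Γ) = 50·(0.81 − j0.52)/(1.19 + j0.52)

Z_L ≈ 20.6 − j30.8 Ω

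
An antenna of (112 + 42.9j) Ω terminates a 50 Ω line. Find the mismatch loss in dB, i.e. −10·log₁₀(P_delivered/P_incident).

mismatch loss ≈ 0.982 dB

Γ = (62 + j42.9)/(162 + j42.9), |Γ| = 0.45
|Γ|² = 0.202, so P_del/P_inc = 1 − |Γ|² = 0.798
ML = −10·log₁₀(1 − |Γ|²)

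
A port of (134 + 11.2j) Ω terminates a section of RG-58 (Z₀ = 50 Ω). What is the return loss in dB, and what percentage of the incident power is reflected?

RL ≈ 6.75 dB; 21.1% of incident power reflected

Γ = (84 + j11.2)/(184 + j11.2), |Γ| = 0.46
RL = −20·log₁₀(0.46) = 6.75 dB
P_refl/P_inc = |Γ|² = 0.211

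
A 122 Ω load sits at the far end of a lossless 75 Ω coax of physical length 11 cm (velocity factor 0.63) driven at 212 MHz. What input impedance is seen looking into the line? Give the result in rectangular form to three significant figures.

Z_in ≈ 67.5 − j34.2 Ω

λ = v/f = 0.63·c / 212 MHz = 0.892 m
βl = 2π·l/λ = 2π × 0.123 = 44.4°
tan(βl) = tan(44.4°) = 0.98
Z_in = Z_0·(Z_L + jZ_0·tanβl)/(Z_0 + jZ_L·tanβl)
     = 75·(122 + j73.5)/(75 + j120)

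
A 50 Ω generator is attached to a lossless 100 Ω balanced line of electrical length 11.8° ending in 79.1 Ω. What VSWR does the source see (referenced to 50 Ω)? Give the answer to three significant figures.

VSWR ≈ 1.63

tan(βl) = 0.209
Z_in = Z_0·(Z_L + jZ_0·tanβl)/(Z_0 + jZ_L·tanβl) = 80.4 + j7.61 Ω
Γ_s = (Z_in − Z_s)/(Z_in + Z_s) = (30.4 + j7.61)/(130 + j7.61), |Γ_s| = 0.24
VSWR = (1 + |Γ_s|)/(1 − |Γ_s|)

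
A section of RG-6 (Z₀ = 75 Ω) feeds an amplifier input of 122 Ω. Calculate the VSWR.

VSWR ≈ 1.63

Γ = (122 − 75)/(122 + 75) = 0.239
VSWR = (1 + 0.239)/(1 − 0.239)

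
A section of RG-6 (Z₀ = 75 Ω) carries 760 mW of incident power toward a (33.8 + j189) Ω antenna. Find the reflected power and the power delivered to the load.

|Γ| = |(-41.2 + j189)/(108.8 + j189)| = 0.887
|Γ|² = 0.787
P_refl = |Γ|²·P_inc = 598 mW, P_del = (1 − |Γ|²)·P_inc = 162 mW

P_reflected ≈ 598 mW; P_delivered ≈ 162 mW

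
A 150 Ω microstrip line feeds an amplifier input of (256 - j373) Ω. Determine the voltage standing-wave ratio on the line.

VSWR ≈ 5.74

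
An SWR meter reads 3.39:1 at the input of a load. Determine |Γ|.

|Γ| = (S − 1)/(S + 1) = (3.39 − 1)/(3.39 + 1) = 2.39/4.39

|Γ| ≈ 0.544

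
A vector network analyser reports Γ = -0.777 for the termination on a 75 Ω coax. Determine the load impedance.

Z_L = Z_0·(1 + Γ)/(1 − Γ) = 75·(0.223)/(1.78)

Z_L ≈ 9.41 Ω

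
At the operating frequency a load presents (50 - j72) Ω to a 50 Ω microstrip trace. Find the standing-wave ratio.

Γ = (Z_L − Z_0)/(Z_L + Z_0) = (0 − j72)/(100 − j72)
|Γ| = 72/123 = 0.584
VSWR = (1 + |Γ|)/(1 − |Γ|) = 1.58/0.416

VSWR ≈ 3.81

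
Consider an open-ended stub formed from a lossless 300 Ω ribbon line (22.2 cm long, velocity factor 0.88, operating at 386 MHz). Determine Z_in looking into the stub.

Z_in ≈ +j152 Ω

λ = v/f = 0.88·c / 386 MHz = 0.684 m
βl = 2π·l/λ = 2π × 0.325 = 117°
tan(βl) = -1.98
For an open-ended stub, Z_in = −jZ_0·cot(βl) = −jZ_0/tan(βl)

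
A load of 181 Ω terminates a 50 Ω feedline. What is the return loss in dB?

Γ = (181 − 50)/(181 + 50) = 0.567
RL = −20·log₁₀|Γ| = −20·log₁₀(0.567)

RL ≈ 4.93 dB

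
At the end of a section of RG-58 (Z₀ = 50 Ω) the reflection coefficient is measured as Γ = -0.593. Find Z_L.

Z_L ≈ 12.8 Ω

Z_L = Z_0·(1 + Γ)/(1 − Γ) = 50·(0.407)/(1.59)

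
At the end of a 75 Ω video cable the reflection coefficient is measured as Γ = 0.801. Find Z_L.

Z_L = Z_0·(1 + Γ)/(1 − Γ) = 75·(1.8)/(0.199)

Z_L ≈ 679 Ω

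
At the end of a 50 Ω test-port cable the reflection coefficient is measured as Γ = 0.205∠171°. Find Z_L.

Z_L ≈ 33.1 + j2.22 Ω

Z_L = Z_0·(1 + Γ)/(1 − Γ) = 50·(0.798 + j0.0321)/(1.2 − j0.0321)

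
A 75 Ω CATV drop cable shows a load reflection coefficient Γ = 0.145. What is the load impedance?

Z_L ≈ 100 Ω

Z_L = Z_0·(1 + Γ)/(1 − Γ) = 75·(1.15)/(0.855)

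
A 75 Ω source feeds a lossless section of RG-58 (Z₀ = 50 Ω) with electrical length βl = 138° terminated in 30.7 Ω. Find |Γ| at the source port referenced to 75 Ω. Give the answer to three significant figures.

tan(βl) = -0.9
Z_in = Z_0·(Z_L + jZ_0·tanβl)/(Z_0 + jZ_L·tanβl) = 42.6 − j21.5 Ω
Γ_s = (Z_in − Z_s)/(Z_in + Z_s) = (-32.4 − j21.5)/(118 − j21.5), |Γ_s| = 0.325

|Γ| ≈ 0.325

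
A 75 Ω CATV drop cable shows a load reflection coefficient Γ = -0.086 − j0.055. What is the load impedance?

Z_L ≈ 62.8 − j6.98 Ω

Z_L = Z_0·(1 + Γ)/(1 − Γ) = 75·(0.914 − j0.055)/(1.09 + j0.055)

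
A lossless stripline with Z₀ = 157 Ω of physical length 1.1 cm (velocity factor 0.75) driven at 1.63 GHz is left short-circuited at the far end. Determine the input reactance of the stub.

X_in ≈ 85.9 Ω (inductive)

λ = v/f = 0.75·c / 1.63 GHz = 0.138 m
βl = 2π·l/λ = 2π × 0.0797 = 28.7°
tan(βl) = 0.547
For a short-circuited stub, Z_in = jZ_0·tan(βl)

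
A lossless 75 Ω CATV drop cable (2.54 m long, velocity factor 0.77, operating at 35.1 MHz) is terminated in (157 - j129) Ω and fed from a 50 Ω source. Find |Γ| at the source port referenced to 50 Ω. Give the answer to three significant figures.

λ = v/f = 0.77·c / 35.1 MHz = 6.58 m
βl = 2π·l/λ = 2π × 0.386 = 139°
tan(βl) = -0.871
Z_in = Z_0·(Z_L + jZ_0·tanβl)/(Z_0 + jZ_L·tanβl) = 77.3 + j107 Ω
Γ_s = (Z_in − Z_s)/(Z_in + Z_s) = (27.3 + j107)/(127 + j107), |Γ_s| = 0.665

|Γ| ≈ 0.665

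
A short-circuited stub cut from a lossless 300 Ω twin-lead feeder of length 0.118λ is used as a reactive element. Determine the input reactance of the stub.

X_in ≈ 275 Ω (inductive)

βl = 2π × 0.118 = 42.5°
tan(βl) = 0.916
For a short-circuited stub, Z_in = jZ_0·tan(βl)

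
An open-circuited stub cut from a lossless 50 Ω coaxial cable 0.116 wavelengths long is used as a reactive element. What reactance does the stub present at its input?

X_in ≈ -56 Ω (capacitive)

βl = 2π × 0.116 = 41.8°
tan(βl) = 0.893
For an open-circuited stub, Z_in = −jZ_0·cot(βl) = −jZ_0/tan(βl)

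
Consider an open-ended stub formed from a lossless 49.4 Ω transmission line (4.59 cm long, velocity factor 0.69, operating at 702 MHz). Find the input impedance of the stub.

Z_in ≈ −j33.3 Ω

λ = v/f = 0.69·c / 702 MHz = 0.295 m
βl = 2π·l/λ = 2π × 0.156 = 56°
tan(βl) = 1.48
For an open-ended stub, Z_in = −jZ_0·cot(βl) = −jZ_0/tan(βl)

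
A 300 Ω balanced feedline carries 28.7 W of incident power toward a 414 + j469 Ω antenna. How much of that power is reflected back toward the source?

|Γ| = |(114 + j469)/(714 + j469)| = 0.565
|Γ|² = 0.319
P_refl = |Γ|²·P_inc = 9.16 W, P_del = (1 − |Γ|²)·P_inc = 19.5 W

P_reflected ≈ 9.16 W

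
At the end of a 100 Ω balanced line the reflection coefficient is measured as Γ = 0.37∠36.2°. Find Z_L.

Z_L = Z_0·(1 + Γ)/(1 − Γ) = 100·(1.3 + j0.219)/(0.701 − j0.219)

Z_L ≈ 160 + j81 Ω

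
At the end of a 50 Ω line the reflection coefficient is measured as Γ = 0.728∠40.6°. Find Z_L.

Z_L = Z_0·(1 + Γ)/(1 − Γ) = 50·(1.55 + j0.474)/(0.447 − j0.474)

Z_L ≈ 55.4 + j112 Ω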